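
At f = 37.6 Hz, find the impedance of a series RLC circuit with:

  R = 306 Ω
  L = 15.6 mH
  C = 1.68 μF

Step 1 — Angular frequency: ω = 2π·f = 2π·37.6 = 236.2 rad/s.
Step 2 — Component impedances:
  R: Z = R = 306 Ω
  L: Z = jωL = j·236.2·0.0156 = 0 + j3.685 Ω
  C: Z = 1/(jωC) = -j/(ω·C) = 0 - j2520 Ω
Step 3 — Series combination: Z_total = R + L + C = 306 - j2516 Ω = 2534∠-83.1° Ω.

Z = 306 - j2516 Ω = 2534∠-83.1° Ω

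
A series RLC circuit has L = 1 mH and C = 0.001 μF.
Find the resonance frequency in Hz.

Step 1 — Resonance condition Im(Z)=0 gives ω₀ = 1/√(LC).
Step 2 — ω₀ = 1/√(0.001·1e-09) = 1e+06 rad/s.
Step 3 — f₀ = ω₀/(2π) = 1.592e+05 Hz.

f₀ = 1.592e+05 Hz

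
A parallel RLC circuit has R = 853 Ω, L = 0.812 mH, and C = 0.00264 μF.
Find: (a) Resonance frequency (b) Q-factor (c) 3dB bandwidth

Step 1 — Resonance: ω₀ = 1/√(LC) = 1/√(0.000812·2.64e-09) = 6.83e+05 rad/s.
Step 2 — f₀ = ω₀/(2π) = 1.087e+05 Hz.
Step 3 — Parallel Q: Q = R/(ω₀L) = 853/(6.83e+05·0.000812) = 1.538.
Step 4 — Bandwidth: Δω = ω₀/Q = 4.441e+05 rad/s; BW = Δω/(2π) = 7.068e+04 Hz.

(a) f₀ = 1.087e+05 Hz  (b) Q = 1.538  (c) BW = 7.068e+04 Hz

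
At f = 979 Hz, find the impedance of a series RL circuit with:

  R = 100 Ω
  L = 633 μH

Step 1 — Angular frequency: ω = 2π·f = 2π·979 = 6151 rad/s.
Step 2 — Component impedances:
  R: Z = R = 100 Ω
  L: Z = jωL = j·6151·0.000633 = 0 + j3.894 Ω
Step 3 — Series combination: Z_total = R + L = 100 + j3.894 Ω = 100.1∠2.2° Ω.

Z = 100 + j3.894 Ω = 100.1∠2.2° Ω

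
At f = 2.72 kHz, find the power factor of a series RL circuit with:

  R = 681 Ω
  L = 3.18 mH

Step 1 — Angular frequency: ω = 2π·f = 2π·2720 = 1.709e+04 rad/s.
Step 2 — Component impedances:
  R: Z = R = 681 Ω
  L: Z = jωL = j·1.709e+04·0.00318 = 0 + j54.35 Ω
Step 3 — Series combination: Z_total = R + L = 681 + j54.35 Ω = 683.2∠4.6° Ω.
Step 4 — Power factor: PF = cos(φ) = Re(Z)/|Z| = 681/683.2 = 0.9968.
Step 5 — Type: Im(Z) = 54.35 ⇒ lagging (phase φ = 4.6°).

PF = 0.9968 (lagging, φ = 4.6°)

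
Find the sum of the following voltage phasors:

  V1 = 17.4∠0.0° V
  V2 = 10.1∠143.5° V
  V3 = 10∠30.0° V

Step 1 — Convert each phasor to rectangular form:
  V1 = 17.4·(cos(0.0°) + j·sin(0.0°)) = 17.4 V
  V2 = 10.1·(cos(143.5°) + j·sin(143.5°)) = -8.119 + j6.008 V
  V3 = 10·(cos(30.0°) + j·sin(30.0°)) = 8.66 + j5 V
Step 2 — Sum components: V_total = 17.94 + j11.01 V.
Step 3 — Convert to polar: |V_total| = 21.05 V, ∠V_total = 31.5°.

V_total = 21.05∠31.5° V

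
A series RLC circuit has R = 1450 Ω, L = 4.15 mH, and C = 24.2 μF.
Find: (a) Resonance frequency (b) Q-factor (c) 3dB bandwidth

Step 1 — Resonance condition Im(Z)=0 gives ω₀ = 1/√(LC).
Step 2 — ω₀ = 1/√(0.00415·2.42e-05) = 3156 rad/s.
Step 3 — f₀ = ω₀/(2π) = 502.2 Hz.
Step 4 — Series Q: Q = ω₀L/R = 3156·0.00415/1450 = 0.009031.
Step 5 — 3dB bandwidth: Δω = ω₀/Q = 3.494e+05 rad/s; BW = Δω/(2π) = 5.561e+04 Hz.

(a) f₀ = 502.2 Hz  (b) Q = 0.009031  (c) BW = 5.561e+04 Hz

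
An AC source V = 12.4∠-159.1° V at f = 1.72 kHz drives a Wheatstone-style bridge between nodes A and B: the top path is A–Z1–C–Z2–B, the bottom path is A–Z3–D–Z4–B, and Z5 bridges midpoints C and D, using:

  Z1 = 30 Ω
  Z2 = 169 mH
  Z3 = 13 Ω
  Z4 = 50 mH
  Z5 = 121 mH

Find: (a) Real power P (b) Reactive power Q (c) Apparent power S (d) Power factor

Step 1 — Angular frequency: ω = 2π·f = 2π·1720 = 1.081e+04 rad/s.
Step 2 — Component impedances:
  Z1: Z = R = 30 Ω
  Z2: Z = jωL = j·1.081e+04·0.169 = 0 + j1826 Ω
  Z3: Z = R = 13 Ω
  Z4: Z = jωL = j·1.081e+04·0.05 = 0 + j540.4 Ω
  Z5: Z = jωL = j·1.081e+04·0.121 = 0 + j1308 Ω
Step 3 — Bridge requires nodal analysis (the Z5 bridge couples midpoints C and D, so the two paths cannot be reduced to a simple series/parallel combination). Setting node B to ground and injecting 1 A at node A, the 3-node admittance system at A, C, D solves to V_A = Z_AB = 9.305 + j417 Ω = 417.1∠88.7° Ω.
Step 4 — Source phasor: V = 12.4∠-159.1° V = -11.58 - j4.424 V.
Step 5 — Current: I = V / Z = -0.01122 + j0.02753 A = 0.02973∠112.2° A.
Step 6 — Complex power: S = V·I* = 0.008224 + j0.3685 VA.
Step 7 — Real power: P = Re(S) = 0.008224 W.
Step 8 — Reactive power: Q = Im(S) = 0.3685 VAR.
Step 9 — Apparent power: |S| = 0.3686 VA.
Step 10 — Power factor: PF = P/|S| = 0.02231 (lagging).

(a) P = 0.008224 W  (b) Q = 0.3685 VAR  (c) S = 0.3686 VA  (d) PF = 0.02231 (lagging)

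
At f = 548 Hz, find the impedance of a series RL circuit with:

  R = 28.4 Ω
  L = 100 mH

Step 1 — Angular frequency: ω = 2π·f = 2π·548 = 3443 rad/s.
Step 2 — Component impedances:
  R: Z = R = 28.4 Ω
  L: Z = jωL = j·3443·0.1 = 0 + j344.3 Ω
Step 3 — Series combination: Z_total = R + L = 28.4 + j344.3 Ω = 345.5∠85.3° Ω.

Z = 28.4 + j344.3 Ω = 345.5∠85.3° Ω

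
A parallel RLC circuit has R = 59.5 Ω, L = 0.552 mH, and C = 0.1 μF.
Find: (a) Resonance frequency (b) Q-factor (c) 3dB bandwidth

Step 1 — Resonance: ω₀ = 1/√(LC) = 1/√(0.000552·1e-07) = 1.346e+05 rad/s.
Step 2 — f₀ = ω₀/(2π) = 2.142e+04 Hz.
Step 3 — Parallel Q: Q = R/(ω₀L) = 59.5/(1.346e+05·0.000552) = 0.8008.
Step 4 — Bandwidth: Δω = ω₀/Q = 1.681e+05 rad/s; BW = Δω/(2π) = 2.675e+04 Hz.

(a) f₀ = 2.142e+04 Hz  (b) Q = 0.8008  (c) BW = 2.675e+04 Hz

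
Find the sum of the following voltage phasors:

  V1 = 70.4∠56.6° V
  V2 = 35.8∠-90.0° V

Step 1 — Convert each phasor to rectangular form:
  V1 = 70.4·(cos(56.6°) + j·sin(56.6°)) = 38.75 + j58.77 V
  V2 = 35.8·(cos(-90.0°) + j·sin(-90.0°)) = 0 - j35.8 V
Step 2 — Sum components: V_total = 38.75 + j22.97 V.
Step 3 — Convert to polar: |V_total| = 45.05 V, ∠V_total = 30.7°.

V_total = 45.05∠30.7° V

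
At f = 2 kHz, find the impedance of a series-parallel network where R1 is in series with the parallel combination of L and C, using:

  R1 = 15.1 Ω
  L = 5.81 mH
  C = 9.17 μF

Step 1 — Angular frequency: ω = 2π·f = 2π·2000 = 1.257e+04 rad/s.
Step 2 — Component impedances:
  R1: Z = R = 15.1 Ω
  L: Z = jωL = j·1.257e+04·0.00581 = 0 + j73.01 Ω
  C: Z = 1/(jωC) = -j/(ω·C) = 0 - j8.678 Ω
Step 3 — Parallel branch: L || C = 1/(1/L + 1/C) = 0 - j9.849 Ω.
Step 4 — Series with R1: Z_total = R1 + (L || C) = 15.1 - j9.849 Ω = 18.03∠-33.1° Ω.

Z = 15.1 - j9.849 Ω = 18.03∠-33.1° Ω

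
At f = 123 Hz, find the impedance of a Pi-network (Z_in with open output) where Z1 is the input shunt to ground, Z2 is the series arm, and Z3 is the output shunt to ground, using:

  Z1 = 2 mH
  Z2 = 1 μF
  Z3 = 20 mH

Step 1 — Angular frequency: ω = 2π·f = 2π·123 = 772.8 rad/s.
Step 2 — Component impedances:
  Z1: Z = jωL = j·772.8·0.002 = 0 + j1.546 Ω
  Z2: Z = 1/(jωC) = -j/(ω·C) = 0 - j1294 Ω
  Z3: Z = jωL = j·772.8·0.02 = 0 + j15.46 Ω
Step 3 — With open output, the series arm Z2 and the output shunt Z3 appear in series to ground: Z2 + Z3 = 0 - j1278 Ω.
Step 4 — Parallel with input shunt Z1: Z_in = Z1 || (Z2 + Z3) = 0 + j1.548 Ω = 1.548∠90.0° Ω.

Z = 0 + j1.548 Ω = 1.548∠90.0° Ω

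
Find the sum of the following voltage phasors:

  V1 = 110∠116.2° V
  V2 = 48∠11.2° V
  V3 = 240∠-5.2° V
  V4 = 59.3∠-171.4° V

Step 1 — Convert each phasor to rectangular form:
  V1 = 110·(cos(116.2°) + j·sin(116.2°)) = -48.57 + j98.7 V
  V2 = 48·(cos(11.2°) + j·sin(11.2°)) = 47.09 + j9.323 V
  V3 = 240·(cos(-5.2°) + j·sin(-5.2°)) = 239 - j21.75 V
  V4 = 59.3·(cos(-171.4°) + j·sin(-171.4°)) = -58.63 - j8.867 V
Step 2 — Sum components: V_total = 178.9 + j77.4 V.
Step 3 — Convert to polar: |V_total| = 194.9 V, ∠V_total = 23.4°.

V_total = 194.9∠23.4° V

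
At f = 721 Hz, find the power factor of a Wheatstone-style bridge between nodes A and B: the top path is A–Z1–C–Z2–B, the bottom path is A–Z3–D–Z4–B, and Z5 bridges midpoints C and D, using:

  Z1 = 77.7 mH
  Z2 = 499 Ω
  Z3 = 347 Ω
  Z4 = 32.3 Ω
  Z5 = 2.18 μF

Step 1 — Angular frequency: ω = 2π·f = 2π·721 = 4530 rad/s.
Step 2 — Component impedances:
  Z1: Z = jωL = j·4530·0.0777 = 0 + j352 Ω
  Z2: Z = R = 499 Ω
  Z3: Z = R = 347 Ω
  Z4: Z = R = 32.3 Ω
  Z5: Z = 1/(jωC) = -j/(ω·C) = 0 - j101.3 Ω
Step 3 — Bridge requires nodal analysis (the Z5 bridge couples midpoints C and D, so the two paths cannot be reduced to a simple series/parallel combination). Setting node B to ground and injecting 1 A at node A, the 3-node admittance system at A, C, D solves to V_A = Z_AB = 159.4 + j162.6 Ω = 227.7∠45.6° Ω.
Step 4 — Power factor: PF = cos(φ) = Re(Z)/|Z| = 159.4/227.7 = 0.7.
Step 5 — Type: Im(Z) = 162.6 ⇒ lagging (phase φ = 45.6°).

PF = 0.7 (lagging, φ = 45.6°)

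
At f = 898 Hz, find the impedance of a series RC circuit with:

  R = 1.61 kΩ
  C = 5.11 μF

Step 1 — Angular frequency: ω = 2π·f = 2π·898 = 5642 rad/s.
Step 2 — Component impedances:
  R: Z = R = 1610 Ω
  C: Z = 1/(jωC) = -j/(ω·C) = 0 - j34.68 Ω
Step 3 — Series combination: Z_total = R + C = 1610 - j34.68 Ω = 1610∠-1.2° Ω.

Z = 1610 - j34.68 Ω = 1610∠-1.2° Ω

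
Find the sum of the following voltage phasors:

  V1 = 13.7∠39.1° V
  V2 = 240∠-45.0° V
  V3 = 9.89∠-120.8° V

Step 1 — Convert each phasor to rectangular form:
  V1 = 13.7·(cos(39.1°) + j·sin(39.1°)) = 10.63 + j8.64 V
  V2 = 240·(cos(-45.0°) + j·sin(-45.0°)) = 169.7 - j169.7 V
  V3 = 9.89·(cos(-120.8°) + j·sin(-120.8°)) = -5.064 - j8.495 V
Step 2 — Sum components: V_total = 175.3 - j169.6 V.
Step 3 — Convert to polar: |V_total| = 243.9 V, ∠V_total = -44.1°.

V_total = 243.9∠-44.1° V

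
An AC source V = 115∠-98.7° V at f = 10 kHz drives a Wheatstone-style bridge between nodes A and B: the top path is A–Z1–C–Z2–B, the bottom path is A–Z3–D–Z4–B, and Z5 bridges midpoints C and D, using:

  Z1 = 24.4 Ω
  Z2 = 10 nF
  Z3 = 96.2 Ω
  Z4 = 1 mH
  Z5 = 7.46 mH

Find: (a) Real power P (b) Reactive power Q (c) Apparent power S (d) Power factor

Step 1 — Angular frequency: ω = 2π·f = 2π·1e+04 = 6.283e+04 rad/s.
Step 2 — Component impedances:
  Z1: Z = R = 24.4 Ω
  Z2: Z = 1/(jωC) = -j/(ω·C) = 0 - j1592 Ω
  Z3: Z = R = 96.2 Ω
  Z4: Z = jωL = j·6.283e+04·0.001 = 0 + j62.83 Ω
  Z5: Z = jωL = j·6.283e+04·0.00746 = 0 + j468.7 Ω
Step 3 — Bridge requires nodal analysis (the Z5 bridge couples midpoints C and D, so the two paths cannot be reduced to a simple series/parallel combination). Setting node B to ground and injecting 1 A at node A, the 3-node admittance system at A, C, D solves to V_A = Z_AB = 101.7 + j80.08 Ω = 129.4∠38.2° Ω.
Step 4 — Source phasor: V = 115∠-98.7° V = -17.39 - j113.7 V.
Step 5 — Current: I = V / Z = -0.6489 - j0.6068 A = 0.8884∠-136.9° A.
Step 6 — Complex power: S = V·I* = 80.27 + j63.21 VA.
Step 7 — Real power: P = Re(S) = 80.27 W.
Step 8 — Reactive power: Q = Im(S) = 63.21 VAR.
Step 9 — Apparent power: |S| = 102.2 VA.
Step 10 — Power factor: PF = P/|S| = 0.7856 (lagging).

(a) P = 80.27 W  (b) Q = 63.21 VAR  (c) S = 102.2 VA  (d) PF = 0.7856 (lagging)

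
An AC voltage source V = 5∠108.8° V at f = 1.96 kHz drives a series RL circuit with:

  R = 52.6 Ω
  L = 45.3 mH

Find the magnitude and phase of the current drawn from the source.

Step 1 — Angular frequency: ω = 2π·f = 2π·1960 = 1.232e+04 rad/s.
Step 2 — Component impedances:
  R: Z = R = 52.6 Ω
  L: Z = jωL = j·1.232e+04·0.0453 = 0 + j557.9 Ω
Step 3 — Series combination: Z_total = R + L = 52.6 + j557.9 Ω = 560.3∠84.6° Ω.
Step 4 — Source phasor: V = 5∠108.8° V = -1.611 + j4.733 V.
Step 5 — Ohm's law: I = V / Z_total = (-1.611 + j4.733) / (52.6 + j557.9) = 0.00814 + j0.003656 A.
Step 6 — Convert to polar: |I| = 0.008923 A, ∠I = 24.2°.

I = 0.008923∠24.2° A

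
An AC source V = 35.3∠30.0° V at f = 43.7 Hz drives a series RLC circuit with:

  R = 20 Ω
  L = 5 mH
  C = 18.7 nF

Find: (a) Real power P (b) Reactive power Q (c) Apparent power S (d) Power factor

Step 1 — Angular frequency: ω = 2π·f = 2π·43.7 = 274.6 rad/s.
Step 2 — Component impedances:
  R: Z = R = 20 Ω
  L: Z = jωL = j·274.6·0.005 = 0 + j1.373 Ω
  C: Z = 1/(jωC) = -j/(ω·C) = 0 - j1.948e+05 Ω
Step 3 — Series combination: Z_total = R + L + C = 20 - j1.948e+05 Ω = 1.948e+05∠-90.0° Ω.
Step 4 — Source phasor: V = 35.3∠30.0° V = 30.57 + j17.65 V.
Step 5 — Current: I = V / Z = -9.061e-05 + j0.000157 A = 0.0001813∠120.0° A.
Step 6 — Complex power: S = V·I* = 6.57e-07 - j0.006398 VA.
Step 7 — Real power: P = Re(S) = 6.57e-07 W.
Step 8 — Reactive power: Q = Im(S) = -0.006398 VAR.
Step 9 — Apparent power: |S| = 0.006398 VA.
Step 10 — Power factor: PF = P/|S| = 0.0001027 (leading).

(a) P = 6.57e-07 W  (b) Q = -0.006398 VAR  (c) S = 0.006398 VA  (d) PF = 0.0001027 (leading)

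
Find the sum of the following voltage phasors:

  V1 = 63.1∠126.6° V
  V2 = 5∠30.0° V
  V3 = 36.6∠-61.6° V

Step 1 — Convert each phasor to rectangular form:
  V1 = 63.1·(cos(126.6°) + j·sin(126.6°)) = -37.62 + j50.66 V
  V2 = 5·(cos(30.0°) + j·sin(30.0°)) = 4.33 + j2.5 V
  V3 = 36.6·(cos(-61.6°) + j·sin(-61.6°)) = 17.41 - j32.2 V
Step 2 — Sum components: V_total = -15.88 + j20.96 V.
Step 3 — Convert to polar: |V_total| = 26.3 V, ∠V_total = 127.2°.

V_total = 26.3∠127.2° V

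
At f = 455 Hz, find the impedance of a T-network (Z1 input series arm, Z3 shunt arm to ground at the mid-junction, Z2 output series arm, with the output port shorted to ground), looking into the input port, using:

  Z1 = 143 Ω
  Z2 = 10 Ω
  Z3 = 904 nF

Step 1 — Angular frequency: ω = 2π·f = 2π·455 = 2859 rad/s.
Step 2 — Component impedances:
  Z1: Z = R = 143 Ω
  Z2: Z = R = 10 Ω
  Z3: Z = 1/(jωC) = -j/(ω·C) = 0 - j386.9 Ω
Step 3 — With the output port shorted to ground, the output series arm Z2 runs from the junction to ground; the shunt arm Z3 also runs from the junction to ground. They appear in parallel: Z3 || Z2 = 9.993 - j0.2583 Ω.
Step 4 — Series with input arm Z1: Z_in = Z1 + (Z3 || Z2) = 153 - j0.2583 Ω = 153∠-0.1° Ω.

Z = 153 - j0.2583 Ω = 153∠-0.1° Ω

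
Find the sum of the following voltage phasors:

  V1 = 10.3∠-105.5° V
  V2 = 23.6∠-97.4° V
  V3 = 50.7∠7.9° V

Step 1 — Convert each phasor to rectangular form:
  V1 = 10.3·(cos(-105.5°) + j·sin(-105.5°)) = -2.753 - j9.925 V
  V2 = 23.6·(cos(-97.4°) + j·sin(-97.4°)) = -3.04 - j23.4 V
  V3 = 50.7·(cos(7.9°) + j·sin(7.9°)) = 50.22 + j6.968 V
Step 2 — Sum components: V_total = 44.43 - j26.36 V.
Step 3 — Convert to polar: |V_total| = 51.66 V, ∠V_total = -30.7°.

V_total = 51.66∠-30.7° V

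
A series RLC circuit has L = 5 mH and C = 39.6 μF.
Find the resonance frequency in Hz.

Step 1 — Resonance condition Im(Z)=0 gives ω₀ = 1/√(LC).
Step 2 — ω₀ = 1/√(0.005·3.96e-05) = 2247 rad/s.
Step 3 — f₀ = ω₀/(2π) = 357.7 Hz.

f₀ = 357.7 Hz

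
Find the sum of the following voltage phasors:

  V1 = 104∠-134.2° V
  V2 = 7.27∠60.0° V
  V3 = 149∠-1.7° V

Step 1 — Convert each phasor to rectangular form:
  V1 = 104·(cos(-134.2°) + j·sin(-134.2°)) = -72.51 - j74.56 V
  V2 = 7.27·(cos(60.0°) + j·sin(60.0°)) = 3.635 + j6.296 V
  V3 = 149·(cos(-1.7°) + j·sin(-1.7°)) = 148.9 - j4.42 V
Step 2 — Sum components: V_total = 80.06 - j72.68 V.
Step 3 — Convert to polar: |V_total| = 108.1 V, ∠V_total = -42.2°.

V_total = 108.1∠-42.2° V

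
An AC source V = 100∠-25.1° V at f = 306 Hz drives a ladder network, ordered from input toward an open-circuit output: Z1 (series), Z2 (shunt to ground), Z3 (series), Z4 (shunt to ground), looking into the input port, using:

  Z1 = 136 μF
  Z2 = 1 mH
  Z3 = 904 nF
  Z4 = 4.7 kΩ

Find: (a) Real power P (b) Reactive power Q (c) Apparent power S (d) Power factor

Step 1 — Angular frequency: ω = 2π·f = 2π·306 = 1923 rad/s.
Step 2 — Component impedances:
  Z1: Z = 1/(jωC) = -j/(ω·C) = 0 - j3.824 Ω
  Z2: Z = jωL = j·1923·0.001 = 0 + j1.923 Ω
  Z3: Z = 1/(jωC) = -j/(ω·C) = 0 - j575.3 Ω
  Z4: Z = R = 4700 Ω
Step 3 — Ladder network (open output): work backward from the far end, alternating series and parallel combinations. Z_in = 0.000775 - j1.902 Ω = 1.902∠-90.0° Ω.
Step 4 — Source phasor: V = 100∠-25.1° V = 90.56 - j42.42 V.
Step 5 — Current: I = V / Z = 22.33 + j47.61 A = 52.59∠64.9° A.
Step 6 — Complex power: S = V·I* = 2.143 - j5259 VA.
Step 7 — Real power: P = Re(S) = 2.143 W.
Step 8 — Reactive power: Q = Im(S) = -5259 VAR.
Step 9 — Apparent power: |S| = 5259 VA.
Step 10 — Power factor: PF = P/|S| = 0.0004075 (leading).

(a) P = 2.143 W  (b) Q = -5259 VAR  (c) S = 5259 VA  (d) PF = 0.0004075 (leading)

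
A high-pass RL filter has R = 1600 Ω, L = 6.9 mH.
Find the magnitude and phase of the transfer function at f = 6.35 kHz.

Step 1 — Angular frequency: ω = 2π·6350 = 3.99e+04 rad/s.
Step 2 — Transfer function: H(jω) = jωL/(R + jωL).
Step 3 — Numerator jωL = j·275.3; denominator R + jωL = 1600 + j275.3.
Step 4 — H = 0.02875 + j0.1671.
Step 5 — Magnitude: |H| = 0.1696 (-15.4 dB); phase: φ = 80.2°.

|H| = 0.1696 (-15.4 dB), φ = 80.2°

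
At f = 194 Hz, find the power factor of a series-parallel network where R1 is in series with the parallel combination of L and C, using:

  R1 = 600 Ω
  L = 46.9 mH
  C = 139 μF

Step 1 — Angular frequency: ω = 2π·f = 2π·194 = 1219 rad/s.
Step 2 — Component impedances:
  R1: Z = R = 600 Ω
  L: Z = jωL = j·1219·0.0469 = 0 + j57.17 Ω
  C: Z = 1/(jωC) = -j/(ω·C) = 0 - j5.902 Ω
Step 3 — Parallel branch: L || C = 1/(1/L + 1/C) = 0 - j6.582 Ω.
Step 4 — Series with R1: Z_total = R1 + (L || C) = 600 - j6.582 Ω = 600∠-0.6° Ω.
Step 5 — Power factor: PF = cos(φ) = Re(Z)/|Z| = 600/600.04 = 0.9999.
Step 6 — Type: Im(Z) = -6.582 ⇒ leading (phase φ = -0.6°).

PF = 0.9999 (leading, φ = -0.6°)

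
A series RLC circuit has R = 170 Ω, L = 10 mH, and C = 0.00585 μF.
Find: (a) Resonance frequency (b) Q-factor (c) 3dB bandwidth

Step 1 — Resonance condition Im(Z)=0 gives ω₀ = 1/√(LC).
Step 2 — ω₀ = 1/√(0.01·5.85e-09) = 1.307e+05 rad/s.
Step 3 — f₀ = ω₀/(2π) = 2.081e+04 Hz.
Step 4 — Series Q: Q = ω₀L/R = 1.307e+05·0.01/170 = 7.691.
Step 5 — 3dB bandwidth: Δω = ω₀/Q = 1.7e+04 rad/s; BW = Δω/(2π) = 2706 Hz.

(a) f₀ = 2.081e+04 Hz  (b) Q = 7.691  (c) BW = 2706 Hz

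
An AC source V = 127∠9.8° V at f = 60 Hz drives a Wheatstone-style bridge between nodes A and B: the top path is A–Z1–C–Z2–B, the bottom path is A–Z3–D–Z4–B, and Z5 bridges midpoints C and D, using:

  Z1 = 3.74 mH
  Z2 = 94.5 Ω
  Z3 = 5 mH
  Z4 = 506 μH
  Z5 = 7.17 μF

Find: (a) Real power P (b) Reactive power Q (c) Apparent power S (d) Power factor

Step 1 — Angular frequency: ω = 2π·f = 2π·60 = 377 rad/s.
Step 2 — Component impedances:
  Z1: Z = jωL = j·377·0.00374 = 0 + j1.41 Ω
  Z2: Z = R = 94.5 Ω
  Z3: Z = jωL = j·377·0.005 = 0 + j1.885 Ω
  Z4: Z = jωL = j·377·0.000506 = 0 + j0.1908 Ω
  Z5: Z = 1/(jωC) = -j/(ω·C) = 0 - j370 Ω
Step 3 — Bridge requires nodal analysis (the Z5 bridge couples midpoints C and D, so the two paths cannot be reduced to a simple series/parallel combination). Setting node B to ground and injecting 1 A at node A, the 3-node admittance system at A, C, D solves to V_A = Z_AB = 0.04628 + j2.084 Ω = 2.084∠88.7° Ω.
Step 4 — Source phasor: V = 127∠9.8° V = 125.1 + j21.62 V.
Step 5 — Current: I = V / Z = 11.7 - j59.8 A = 60.93∠-78.9° A.
Step 6 — Complex power: S = V·I* = 171.8 + j7737 VA.
Step 7 — Real power: P = Re(S) = 171.8 W.
Step 8 — Reactive power: Q = Im(S) = 7737 VAR.
Step 9 — Apparent power: |S| = 7739 VA.
Step 10 — Power factor: PF = P/|S| = 0.0222 (lagging).

(a) P = 171.8 W  (b) Q = 7737 VAR  (c) S = 7739 VA  (d) PF = 0.0222 (lagging)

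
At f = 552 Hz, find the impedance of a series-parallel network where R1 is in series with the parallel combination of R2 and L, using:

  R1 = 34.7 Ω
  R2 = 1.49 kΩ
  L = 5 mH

Step 1 — Angular frequency: ω = 2π·f = 2π·552 = 3468 rad/s.
Step 2 — Component impedances:
  R1: Z = R = 34.7 Ω
  R2: Z = R = 1490 Ω
  L: Z = jωL = j·3468·0.005 = 0 + j17.34 Ω
Step 3 — Parallel branch: R2 || L = 1/(1/R2 + 1/L) = 0.2018 + j17.34 Ω.
Step 4 — Series with R1: Z_total = R1 + (R2 || L) = 34.9 + j17.34 Ω = 38.97∠26.4° Ω.

Z = 34.9 + j17.34 Ω = 38.97∠26.4° Ω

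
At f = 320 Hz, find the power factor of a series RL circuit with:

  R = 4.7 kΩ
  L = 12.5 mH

Step 1 — Angular frequency: ω = 2π·f = 2π·320 = 2011 rad/s.
Step 2 — Component impedances:
  R: Z = R = 4700 Ω
  L: Z = jωL = j·2011·0.0125 = 0 + j25.13 Ω
Step 3 — Series combination: Z_total = R + L = 4700 + j25.13 Ω = 4700∠0.3° Ω.
Step 4 — Power factor: PF = cos(φ) = Re(Z)/|Z| = 4700/4700 = 1.
Step 5 — Type: Im(Z) = 25.13 ⇒ lagging (phase φ = 0.3°).

PF = 1 (lagging, φ = 0.3°)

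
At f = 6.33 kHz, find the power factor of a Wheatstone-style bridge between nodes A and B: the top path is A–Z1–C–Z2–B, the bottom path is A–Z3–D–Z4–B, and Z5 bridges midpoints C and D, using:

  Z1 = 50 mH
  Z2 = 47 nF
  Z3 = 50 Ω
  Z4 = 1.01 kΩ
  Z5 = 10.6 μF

Step 1 — Angular frequency: ω = 2π·f = 2π·6330 = 3.977e+04 rad/s.
Step 2 — Component impedances:
  Z1: Z = jωL = j·3.977e+04·0.05 = 0 + j1989 Ω
  Z2: Z = 1/(jωC) = -j/(ω·C) = 0 - j535 Ω
  Z3: Z = R = 50 Ω
  Z4: Z = R = 1010 Ω
  Z5: Z = 1/(jωC) = -j/(ω·C) = 0 - j2.372 Ω
Step 3 — Bridge requires nodal analysis (the Z5 bridge couples midpoints C and D, so the two paths cannot be reduced to a simple series/parallel combination). Setting node B to ground and injecting 1 A at node A, the 3-node admittance system at A, C, D solves to V_A = Z_AB = 272.9 - j417.5 Ω = 498.7∠-56.8° Ω.
Step 4 — Power factor: PF = cos(φ) = Re(Z)/|Z| = 272.86/498.75 = 0.5471.
Step 5 — Type: Im(Z) = -417.5 ⇒ leading (phase φ = -56.8°).

PF = 0.5471 (leading, φ = -56.8°)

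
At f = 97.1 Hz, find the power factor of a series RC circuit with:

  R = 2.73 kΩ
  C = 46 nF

Step 1 — Angular frequency: ω = 2π·f = 2π·97.1 = 610.1 rad/s.
Step 2 — Component impedances:
  R: Z = R = 2730 Ω
  C: Z = 1/(jωC) = -j/(ω·C) = 0 - j3.563e+04 Ω
Step 3 — Series combination: Z_total = R + C = 2730 - j3.563e+04 Ω = 3.574e+04∠-85.6° Ω.
Step 4 — Power factor: PF = cos(φ) = Re(Z)/|Z| = 2730/3.574e+04 = 0.07639.
Step 5 — Type: Im(Z) = -3.563e+04 ⇒ leading (phase φ = -85.6°).

PF = 0.07639 (leading, φ = -85.6°)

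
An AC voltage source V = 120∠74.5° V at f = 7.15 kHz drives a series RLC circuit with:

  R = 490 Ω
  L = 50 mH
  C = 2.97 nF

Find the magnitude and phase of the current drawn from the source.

Step 1 — Angular frequency: ω = 2π·f = 2π·7150 = 4.492e+04 rad/s.
Step 2 — Component impedances:
  R: Z = R = 490 Ω
  L: Z = jωL = j·4.492e+04·0.05 = 0 + j2246 Ω
  C: Z = 1/(jωC) = -j/(ω·C) = 0 - j7495 Ω
Step 3 — Series combination: Z_total = R + L + C = 490 - j5249 Ω = 5271∠-84.7° Ω.
Step 4 — Source phasor: V = 120∠74.5° V = 32.07 + j115.6 V.
Step 5 — Ohm's law: I = V / Z_total = (32.07 + j115.6) / (490 - j5249) = -0.02128 + j0.008096 A.
Step 6 — Convert to polar: |I| = 0.02276 A, ∠I = 159.2°.

I = 0.02276∠159.2° A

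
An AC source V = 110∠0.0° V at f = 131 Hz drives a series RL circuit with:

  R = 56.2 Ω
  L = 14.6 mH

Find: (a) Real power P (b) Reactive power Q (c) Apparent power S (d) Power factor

Step 1 — Angular frequency: ω = 2π·f = 2π·131 = 823.1 rad/s.
Step 2 — Component impedances:
  R: Z = R = 56.2 Ω
  L: Z = jωL = j·823.1·0.0146 = 0 + j12.02 Ω
Step 3 — Series combination: Z_total = R + L = 56.2 + j12.02 Ω = 57.47∠12.1° Ω.
Step 4 — Source phasor: V = 110∠0.0° V = 110 V.
Step 5 — Current: I = V / Z = 1.872 - j0.4002 A = 1.914∠-12.1° A.
Step 6 — Complex power: S = V·I* = 205.9 + j44.03 VA.
Step 7 — Real power: P = Re(S) = 205.9 W.
Step 8 — Reactive power: Q = Im(S) = 44.03 VAR.
Step 9 — Apparent power: |S| = 210.5 VA.
Step 10 — Power factor: PF = P/|S| = 0.9779 (lagging).

(a) P = 205.9 W  (b) Q = 44.03 VAR  (c) S = 210.5 VA  (d) PF = 0.9779 (lagging)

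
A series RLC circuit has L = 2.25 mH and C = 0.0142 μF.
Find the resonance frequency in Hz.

Step 1 — Resonance condition Im(Z)=0 gives ω₀ = 1/√(LC).
Step 2 — ω₀ = 1/√(0.00225·1.42e-08) = 1.769e+05 rad/s.
Step 3 — f₀ = ω₀/(2π) = 2.816e+04 Hz.

f₀ = 2.816e+04 Hz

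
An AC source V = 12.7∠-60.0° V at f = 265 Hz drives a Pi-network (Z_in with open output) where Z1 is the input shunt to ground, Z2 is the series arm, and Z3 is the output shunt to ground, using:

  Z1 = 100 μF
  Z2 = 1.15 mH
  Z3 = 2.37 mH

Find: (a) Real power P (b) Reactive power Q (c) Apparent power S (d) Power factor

Step 1 — Angular frequency: ω = 2π·f = 2π·265 = 1665 rad/s.
Step 2 — Component impedances:
  Z1: Z = 1/(jωC) = -j/(ω·C) = 0 - j6.006 Ω
  Z2: Z = jωL = j·1665·0.00115 = 0 + j1.915 Ω
  Z3: Z = jωL = j·1665·0.00237 = 0 + j3.946 Ω
Step 3 — With open output, the series arm Z2 and the output shunt Z3 appear in series to ground: Z2 + Z3 = 0 + j5.861 Ω.
Step 4 — Parallel with input shunt Z1: Z_in = Z1 || (Z2 + Z3) = 0 + j242.9 Ω = 242.9∠90.0° Ω.
Step 5 — Source phasor: V = 12.7∠-60.0° V = 6.35 - j11 V.
Step 6 — Current: I = V / Z = -0.04527 - j0.02614 A = 0.05228∠-150.0° A.
Step 7 — Complex power: S = V·I* = 0 + j0.6639 VA.
Step 8 — Real power: P = Re(S) = 0 W.
Step 9 — Reactive power: Q = Im(S) = 0.6639 VAR.
Step 10 — Apparent power: |S| = 0.6639 VA.
Step 11 — Power factor: PF = P/|S| = 0 (lagging).

(a) P = 0 W  (b) Q = 0.6639 VAR  (c) S = 0.6639 VA  (d) PF = 0 (lagging)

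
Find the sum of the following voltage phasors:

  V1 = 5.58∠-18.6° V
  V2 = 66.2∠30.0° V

Step 1 — Convert each phasor to rectangular form:
  V1 = 5.58·(cos(-18.6°) + j·sin(-18.6°)) = 5.289 - j1.78 V
  V2 = 66.2·(cos(30.0°) + j·sin(30.0°)) = 57.33 + j33.1 V
Step 2 — Sum components: V_total = 62.62 + j31.32 V.
Step 3 — Convert to polar: |V_total| = 70.02 V, ∠V_total = 26.6°.

V_total = 70.02∠26.6° V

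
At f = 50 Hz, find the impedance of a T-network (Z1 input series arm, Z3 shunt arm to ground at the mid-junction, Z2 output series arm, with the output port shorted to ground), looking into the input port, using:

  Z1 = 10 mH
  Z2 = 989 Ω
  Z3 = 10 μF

Step 1 — Angular frequency: ω = 2π·f = 2π·50 = 314.2 rad/s.
Step 2 — Component impedances:
  Z1: Z = jωL = j·314.2·0.01 = 0 + j3.142 Ω
  Z2: Z = R = 989 Ω
  Z3: Z = 1/(jωC) = -j/(ω·C) = 0 - j318.3 Ω
Step 3 — With the output port shorted to ground, the output series arm Z2 runs from the junction to ground; the shunt arm Z3 also runs from the junction to ground. They appear in parallel: Z3 || Z2 = 92.83 - j288.4 Ω.
Step 4 — Series with input arm Z1: Z_in = Z1 + (Z3 || Z2) = 92.83 - j285.3 Ω = 300∠-72.0° Ω.

Z = 92.83 - j285.3 Ω = 300∠-72.0° Ω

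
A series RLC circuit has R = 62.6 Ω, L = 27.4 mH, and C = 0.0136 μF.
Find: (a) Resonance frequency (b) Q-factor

Step 1 — Resonance condition Im(Z)=0 gives ω₀ = 1/√(LC).
Step 2 — ω₀ = 1/√(0.0274·1.36e-08) = 5.18e+04 rad/s.
Step 3 — f₀ = ω₀/(2π) = 8245 Hz.
Step 4 — Series Q: Q = ω₀L/R = 5.18e+04·0.0274/62.6 = 22.67.

(a) f₀ = 8245 Hz  (b) Q = 22.67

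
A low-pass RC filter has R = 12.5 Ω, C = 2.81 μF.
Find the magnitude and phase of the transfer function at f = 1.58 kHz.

Step 1 — Angular frequency: ω = 2π·1580 = 9927 rad/s.
Step 2 — Transfer function: H(jω) = 1/(1 + jωRC).
Step 3 — Denominator: 1 + jωRC = 1 + j·9927·12.5·2.81e-06 = 1 + j0.3487.
Step 4 — H = 0.8916 - j0.3109.
Step 5 — Magnitude: |H| = 0.9442 (-0.5 dB); phase: φ = -19.2°.

|H| = 0.9442 (-0.5 dB), φ = -19.2°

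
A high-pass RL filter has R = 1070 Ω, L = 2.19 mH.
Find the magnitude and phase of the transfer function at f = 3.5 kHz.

Step 1 — Angular frequency: ω = 2π·3500 = 2.199e+04 rad/s.
Step 2 — Transfer function: H(jω) = jωL/(R + jωL).
Step 3 — Numerator jωL = j·48.16; denominator R + jωL = 1070 + j48.16.
Step 4 — H = 0.002022 + j0.04492.
Step 5 — Magnitude: |H| = 0.04496 (-26.9 dB); phase: φ = 87.4°.

|H| = 0.04496 (-26.9 dB), φ = 87.4°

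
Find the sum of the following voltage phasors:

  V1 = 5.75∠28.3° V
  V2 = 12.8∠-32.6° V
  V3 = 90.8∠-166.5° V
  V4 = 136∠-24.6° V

Step 1 — Convert each phasor to rectangular form:
  V1 = 5.75·(cos(28.3°) + j·sin(28.3°)) = 5.063 + j2.726 V
  V2 = 12.8·(cos(-32.6°) + j·sin(-32.6°)) = 10.78 - j6.896 V
  V3 = 90.8·(cos(-166.5°) + j·sin(-166.5°)) = -88.29 - j21.2 V
  V4 = 136·(cos(-24.6°) + j·sin(-24.6°)) = 123.7 - j56.61 V
Step 2 — Sum components: V_total = 51.21 - j81.98 V.
Step 3 — Convert to polar: |V_total| = 96.66 V, ∠V_total = -58.0°.

V_total = 96.66∠-58.0° V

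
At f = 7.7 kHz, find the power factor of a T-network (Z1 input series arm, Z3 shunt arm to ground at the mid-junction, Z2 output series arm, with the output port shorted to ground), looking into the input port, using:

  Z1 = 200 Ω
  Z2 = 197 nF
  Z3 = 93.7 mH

Step 1 — Angular frequency: ω = 2π·f = 2π·7700 = 4.838e+04 rad/s.
Step 2 — Component impedances:
  Z1: Z = R = 200 Ω
  Z2: Z = 1/(jωC) = -j/(ω·C) = 0 - j104.9 Ω
  Z3: Z = jωL = j·4.838e+04·0.0937 = 0 + j4533 Ω
Step 3 — With the output port shorted to ground, the output series arm Z2 runs from the junction to ground; the shunt arm Z3 also runs from the junction to ground. They appear in parallel: Z3 || Z2 = 0 - j107.4 Ω.
Step 4 — Series with input arm Z1: Z_in = Z1 + (Z3 || Z2) = 200 - j107.4 Ω = 227∠-28.2° Ω.
Step 5 — Power factor: PF = cos(φ) = Re(Z)/|Z| = 200/227.02 = 0.881.
Step 6 — Type: Im(Z) = -107.4 ⇒ leading (phase φ = -28.2°).

PF = 0.881 (leading, φ = -28.2°)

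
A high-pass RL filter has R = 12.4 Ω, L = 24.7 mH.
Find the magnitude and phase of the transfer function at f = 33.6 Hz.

Step 1 — Angular frequency: ω = 2π·33.6 = 211.1 rad/s.
Step 2 — Transfer function: H(jω) = jωL/(R + jωL).
Step 3 — Numerator jωL = j·5.215; denominator R + jωL = 12.4 + j5.215.
Step 4 — H = 0.1503 + j0.3573.
Step 5 — Magnitude: |H| = 0.3876 (-8.2 dB); phase: φ = 67.2°.

|H| = 0.3876 (-8.2 dB), φ = 67.2°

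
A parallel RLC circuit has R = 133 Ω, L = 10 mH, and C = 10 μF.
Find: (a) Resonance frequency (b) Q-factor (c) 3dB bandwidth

Step 1 — Resonance: ω₀ = 1/√(LC) = 1/√(0.01·1e-05) = 3162 rad/s.
Step 2 — f₀ = ω₀/(2π) = 503.3 Hz.
Step 3 — Parallel Q: Q = R/(ω₀L) = 133/(3162·0.01) = 4.206.
Step 4 — Bandwidth: Δω = ω₀/Q = 751.9 rad/s; BW = Δω/(2π) = 119.7 Hz.

(a) f₀ = 503.3 Hz  (b) Q = 4.206  (c) BW = 119.7 Hz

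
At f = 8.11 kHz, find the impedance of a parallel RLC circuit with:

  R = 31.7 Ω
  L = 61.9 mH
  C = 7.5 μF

Step 1 — Angular frequency: ω = 2π·f = 2π·8110 = 5.096e+04 rad/s.
Step 2 — Component impedances:
  R: Z = R = 31.7 Ω
  L: Z = jωL = j·5.096e+04·0.0619 = 0 + j3154 Ω
  C: Z = 1/(jωC) = -j/(ω·C) = 0 - j2.617 Ω
Step 3 — Parallel combination: 1/Z_total = 1/R + 1/L + 1/C; Z_total = 0.2149 - j2.601 Ω = 2.61∠-85.3° Ω.

Z = 0.2149 - j2.601 Ω = 2.61∠-85.3° Ω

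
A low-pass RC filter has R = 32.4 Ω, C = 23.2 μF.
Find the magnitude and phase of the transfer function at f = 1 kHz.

Step 1 — Angular frequency: ω = 2π·1000 = 6283 rad/s.
Step 2 — Transfer function: H(jω) = 1/(1 + jωRC).
Step 3 — Denominator: 1 + jωRC = 1 + j·6283·32.4·2.32e-05 = 1 + j4.723.
Step 4 — H = 0.04291 - j0.2026.
Step 5 — Magnitude: |H| = 0.2071 (-13.7 dB); phase: φ = -78.0°.

|H| = 0.2071 (-13.7 dB), φ = -78.0°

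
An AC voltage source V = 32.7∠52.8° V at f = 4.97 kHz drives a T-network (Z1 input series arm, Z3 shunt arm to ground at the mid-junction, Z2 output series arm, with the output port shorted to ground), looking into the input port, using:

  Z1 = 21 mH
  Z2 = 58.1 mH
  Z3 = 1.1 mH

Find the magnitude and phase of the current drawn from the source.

Step 1 — Angular frequency: ω = 2π·f = 2π·4970 = 3.123e+04 rad/s.
Step 2 — Component impedances:
  Z1: Z = jωL = j·3.123e+04·0.021 = 0 + j655.8 Ω
  Z2: Z = jωL = j·3.123e+04·0.0581 = 0 + j1814 Ω
  Z3: Z = jωL = j·3.123e+04·0.0011 = 0 + j34.35 Ω
Step 3 — With the output port shorted to ground, the output series arm Z2 runs from the junction to ground; the shunt arm Z3 also runs from the junction to ground. They appear in parallel: Z3 || Z2 = 0 + j33.71 Ω.
Step 4 — Series with input arm Z1: Z_in = Z1 + (Z3 || Z2) = 0 + j689.5 Ω = 689.5∠90.0° Ω.
Step 5 — Source phasor: V = 32.7∠52.8° V = 19.77 + j26.05 V.
Step 6 — Ohm's law: I = V / Z_total = (19.77 + j26.05) / (0 + j689.5) = 0.03778 - j0.02867 A.
Step 7 — Convert to polar: |I| = 0.04743 A, ∠I = -37.2°.

I = 0.04743∠-37.2° A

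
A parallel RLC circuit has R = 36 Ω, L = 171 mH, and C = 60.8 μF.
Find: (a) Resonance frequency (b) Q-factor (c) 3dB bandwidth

Step 1 — Resonance: ω₀ = 1/√(LC) = 1/√(0.171·6.08e-05) = 310.1 rad/s.
Step 2 — f₀ = ω₀/(2π) = 49.36 Hz.
Step 3 — Parallel Q: Q = R/(ω₀L) = 36/(310.1·0.171) = 0.6788.
Step 4 — Bandwidth: Δω = ω₀/Q = 456.9 rad/s; BW = Δω/(2π) = 72.71 Hz.

(a) f₀ = 49.36 Hz  (b) Q = 0.6788  (c) BW = 72.71 Hz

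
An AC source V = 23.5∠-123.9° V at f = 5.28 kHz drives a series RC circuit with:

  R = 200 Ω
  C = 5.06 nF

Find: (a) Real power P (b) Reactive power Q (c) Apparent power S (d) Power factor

Step 1 — Angular frequency: ω = 2π·f = 2π·5280 = 3.318e+04 rad/s.
Step 2 — Component impedances:
  R: Z = R = 200 Ω
  C: Z = 1/(jωC) = -j/(ω·C) = 0 - j5957 Ω
Step 3 — Series combination: Z_total = R + C = 200 - j5957 Ω = 5960∠-88.1° Ω.
Step 4 — Source phasor: V = 23.5∠-123.9° V = -13.11 - j19.51 V.
Step 5 — Current: I = V / Z = 0.003197 - j0.002308 A = 0.003943∠-35.8° A.
Step 6 — Complex power: S = V·I* = 0.003109 - j0.0926 VA.
Step 7 — Real power: P = Re(S) = 0.003109 W.
Step 8 — Reactive power: Q = Im(S) = -0.0926 VAR.
Step 9 — Apparent power: |S| = 0.09265 VA.
Step 10 — Power factor: PF = P/|S| = 0.03355 (leading).

(a) P = 0.003109 W  (b) Q = -0.0926 VAR  (c) S = 0.09265 VA  (d) PF = 0.03355 (leading)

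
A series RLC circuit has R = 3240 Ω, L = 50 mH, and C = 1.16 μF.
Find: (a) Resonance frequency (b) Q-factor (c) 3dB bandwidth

Step 1 — Resonance: ω₀ = 1/√(LC) = 1/√(0.05·1.16e-06) = 4152 rad/s.
Step 2 — f₀ = ω₀/(2π) = 660.9 Hz.
Step 3 — Series Q: Q = ω₀L/R = 4152·0.05/3240 = 0.06408.
Step 4 — Bandwidth: Δω = ω₀/Q = 6.48e+04 rad/s; BW = Δω/(2π) = 1.031e+04 Hz.

(a) f₀ = 660.9 Hz  (b) Q = 0.06408  (c) BW = 1.031e+04 Hz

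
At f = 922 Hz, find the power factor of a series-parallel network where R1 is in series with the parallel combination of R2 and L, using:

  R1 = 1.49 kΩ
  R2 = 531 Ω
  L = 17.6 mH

Step 1 — Angular frequency: ω = 2π·f = 2π·922 = 5793 rad/s.
Step 2 — Component impedances:
  R1: Z = R = 1490 Ω
  R2: Z = R = 531 Ω
  L: Z = jωL = j·5793·0.0176 = 0 + j102 Ω
Step 3 — Parallel branch: R2 || L = 1/(1/R2 + 1/L) = 18.88 + j98.33 Ω.
Step 4 — Series with R1: Z_total = R1 + (R2 || L) = 1509 + j98.33 Ω = 1512∠3.7° Ω.
Step 5 — Power factor: PF = cos(φ) = Re(Z)/|Z| = 1508.9/1512.1 = 0.9979.
Step 6 — Type: Im(Z) = 98.33 ⇒ lagging (phase φ = 3.7°).

PF = 0.9979 (lagging, φ = 3.7°)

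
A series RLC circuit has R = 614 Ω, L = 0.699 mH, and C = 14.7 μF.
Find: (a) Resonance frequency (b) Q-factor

Step 1 — Resonance condition Im(Z)=0 gives ω₀ = 1/√(LC).
Step 2 — ω₀ = 1/√(0.000699·1.47e-05) = 9865 rad/s.
Step 3 — f₀ = ω₀/(2π) = 1570 Hz.
Step 4 — Series Q: Q = ω₀L/R = 9865·0.000699/614 = 0.01123.

(a) f₀ = 1570 Hz  (b) Q = 0.01123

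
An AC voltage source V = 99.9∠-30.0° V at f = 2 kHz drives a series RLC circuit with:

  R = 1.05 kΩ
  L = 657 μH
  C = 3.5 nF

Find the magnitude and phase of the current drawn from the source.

Step 1 — Angular frequency: ω = 2π·f = 2π·2000 = 1.257e+04 rad/s.
Step 2 — Component impedances:
  R: Z = R = 1050 Ω
  L: Z = jωL = j·1.257e+04·0.000657 = 0 + j8.256 Ω
  C: Z = 1/(jωC) = -j/(ω·C) = 0 - j2.274e+04 Ω
Step 3 — Series combination: Z_total = R + L + C = 1050 - j2.273e+04 Ω = 2.275e+04∠-87.4° Ω.
Step 4 — Source phasor: V = 99.9∠-30.0° V = 86.52 - j49.95 V.
Step 5 — Ohm's law: I = V / Z_total = (86.52 - j49.95) / (1050 - j2.273e+04) = 0.002369 + j0.003697 A.
Step 6 — Convert to polar: |I| = 0.004391 A, ∠I = 57.4°.

I = 0.004391∠57.4° A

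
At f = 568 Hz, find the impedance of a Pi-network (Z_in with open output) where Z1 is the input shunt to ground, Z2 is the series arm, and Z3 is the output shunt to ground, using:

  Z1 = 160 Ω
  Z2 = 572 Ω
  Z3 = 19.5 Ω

Step 1 — Angular frequency: ω = 2π·f = 2π·568 = 3569 rad/s.
Step 2 — Component impedances:
  Z1: Z = R = 160 Ω
  Z2: Z = R = 572 Ω
  Z3: Z = R = 19.5 Ω
Step 3 — With open output, the series arm Z2 and the output shunt Z3 appear in series to ground: Z2 + Z3 = 591.5 Ω.
Step 4 — Parallel with input shunt Z1: Z_in = Z1 || (Z2 + Z3) = 125.9 Ω = 125.9∠0.0° Ω.

Z = 125.9 Ω = 125.9∠0.0° Ω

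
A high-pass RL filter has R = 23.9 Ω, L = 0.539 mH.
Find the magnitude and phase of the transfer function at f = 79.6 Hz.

Step 1 — Angular frequency: ω = 2π·79.6 = 500.1 rad/s.
Step 2 — Transfer function: H(jω) = jωL/(R + jωL).
Step 3 — Numerator jωL = j·0.2696; denominator R + jωL = 23.9 + j0.2696.
Step 4 — H = 0.0001272 + j0.01128.
Step 5 — Magnitude: |H| = 0.01128 (-39.0 dB); phase: φ = 89.4°.

|H| = 0.01128 (-39.0 dB), φ = 89.4°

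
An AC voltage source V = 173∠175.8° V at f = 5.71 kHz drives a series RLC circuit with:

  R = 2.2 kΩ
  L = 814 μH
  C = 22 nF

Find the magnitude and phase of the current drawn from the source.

Step 1 — Angular frequency: ω = 2π·f = 2π·5710 = 3.588e+04 rad/s.
Step 2 — Component impedances:
  R: Z = R = 2200 Ω
  L: Z = jωL = j·3.588e+04·0.000814 = 0 + j29.2 Ω
  C: Z = 1/(jωC) = -j/(ω·C) = 0 - j1267 Ω
Step 3 — Series combination: Z_total = R + L + C = 2200 - j1238 Ω = 2524∠-29.4° Ω.
Step 4 — Source phasor: V = 173∠175.8° V = -172.5 + j12.67 V.
Step 5 — Ohm's law: I = V / Z_total = (-172.5 + j12.67) / (2200 - j1238) = -0.06203 - j0.02914 A.
Step 6 — Convert to polar: |I| = 0.06853 A, ∠I = -154.8°.

I = 0.06853∠-154.8° A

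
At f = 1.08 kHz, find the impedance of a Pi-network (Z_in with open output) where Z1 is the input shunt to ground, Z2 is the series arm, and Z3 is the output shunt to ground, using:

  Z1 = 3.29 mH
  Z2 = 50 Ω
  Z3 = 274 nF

Step 1 — Angular frequency: ω = 2π·f = 2π·1080 = 6786 rad/s.
Step 2 — Component impedances:
  Z1: Z = jωL = j·6786·0.00329 = 0 + j22.33 Ω
  Z2: Z = R = 50 Ω
  Z3: Z = 1/(jωC) = -j/(ω·C) = 0 - j537.8 Ω
Step 3 — With open output, the series arm Z2 and the output shunt Z3 appear in series to ground: Z2 + Z3 = 50 - j537.8 Ω.
Step 4 — Parallel with input shunt Z1: Z_in = Z1 || (Z2 + Z3) = 0.0929 + j23.28 Ω = 23.28∠89.8° Ω.

Z = 0.0929 + j23.28 Ω = 23.28∠89.8° Ω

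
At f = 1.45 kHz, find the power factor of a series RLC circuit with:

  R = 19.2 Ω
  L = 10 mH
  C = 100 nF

Step 1 — Angular frequency: ω = 2π·f = 2π·1450 = 9111 rad/s.
Step 2 — Component impedances:
  R: Z = R = 19.2 Ω
  L: Z = jωL = j·9111·0.01 = 0 + j91.11 Ω
  C: Z = 1/(jωC) = -j/(ω·C) = 0 - j1098 Ω
Step 3 — Series combination: Z_total = R + L + C = 19.2 - j1007 Ω = 1007∠-88.9° Ω.
Step 4 — Power factor: PF = cos(φ) = Re(Z)/|Z| = 19.2/1007 = 0.01907.
Step 5 — Type: Im(Z) = -1007 ⇒ leading (phase φ = -88.9°).

PF = 0.01907 (leading, φ = -88.9°)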